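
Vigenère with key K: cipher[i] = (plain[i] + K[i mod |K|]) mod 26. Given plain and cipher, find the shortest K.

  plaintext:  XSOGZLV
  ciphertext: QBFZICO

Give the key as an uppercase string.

  i= 0: Q-X = 19 → T
  i= 1: B-S =  9 → J
  i= 2: F-O = 17 → R
  i= 3: Z-G = 19 → T
  i= 4: I-Z =  9 → J
  i= 5: C-L = 17 → R
  i= 6: O-V = 19 → T
  shifts repeat with period 3: TJR

TJR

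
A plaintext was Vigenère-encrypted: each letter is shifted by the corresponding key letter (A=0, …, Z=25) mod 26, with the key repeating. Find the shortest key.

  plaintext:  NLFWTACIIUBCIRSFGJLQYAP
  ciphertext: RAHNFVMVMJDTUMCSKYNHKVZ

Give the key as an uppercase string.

  i= 0: R-N =  4 → E
  i= 1: A-L = 15 → P
  i= 2: H-F =  2 → C
  i= 3: N-W = 17 → R
  i= 4: F-T = 12 → M
  i= 5: V-A = 21 → V
  i= 6: M-C = 10 → K
  i= 7: V-I = 13 → N
  i= 8: M-I =  4 → E
  i= 9: J-U = 15 → P
  i=10: D-B =  2 → C
  i=11: T-C = 17 → R
  i=12: U-I = 12 → M
  i=13: M-R = 21 → V
  i=14: C-S = 10 → K
  i=15: S-F = 13 → N
  i=16: K-G =  4 → E
  i=17: Y-J = 15 → P
  i=18: N-L =  2 → C
  i=19: H-Q = 17 → R
  i=20: K-Y = 12 → M
  i=21: V-A = 21 → V
  i=22: Z-P = 10 → K
  shifts repeat with period 8: EPCRMVKN

EPCRMVKN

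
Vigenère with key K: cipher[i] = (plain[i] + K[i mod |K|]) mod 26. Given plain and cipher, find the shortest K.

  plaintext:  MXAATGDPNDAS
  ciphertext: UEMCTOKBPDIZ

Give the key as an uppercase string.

IHMCA

  i= 0: U-M =  8 → I
  i= 1: E-X =  7 → H
  i= 2: M-A = 12 → M
  i= 3: C-A =  2 → C
  i= 4: T-T =  0 → A
  i= 5: O-G =  8 → I
  i= 6: K-D =  7 → H
  i= 7: B-P = 12 → M
  i= 8: P-N =  2 → C
  i= 9: D-D =  0 → A
  i=10: I-A =  8 → I
  i=11: Z-S =  7 → H
  shifts repeat with period 5: IHMCA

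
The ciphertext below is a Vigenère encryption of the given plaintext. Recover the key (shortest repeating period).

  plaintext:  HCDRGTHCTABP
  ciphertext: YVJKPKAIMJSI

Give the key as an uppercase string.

RTGTJ

  i= 0: Y-H = 17 → R
  i= 1: V-C = 19 → T
  i= 2: J-D =  6 → G
  i= 3: K-R = 19 → T
  i= 4: P-G =  9 → J
  i= 5: K-T = 17 → R
  i= 6: A-H = 19 → T
  i= 7: I-C =  6 → G
  i= 8: M-T = 19 → T
  i= 9: J-A =  9 → J
  i=10: S-B = 17 → R
  i=11: I-P = 19 → T
  shifts repeat with period 5: RTGTJ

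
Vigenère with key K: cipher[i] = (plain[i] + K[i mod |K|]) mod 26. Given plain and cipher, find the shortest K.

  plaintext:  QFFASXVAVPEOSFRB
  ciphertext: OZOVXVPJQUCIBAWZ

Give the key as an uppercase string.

YUJVF

  i= 0: O-Q = 24 → Y
  i= 1: Z-F = 20 → U
  i= 2: O-F =  9 → J
  i= 3: V-A = 21 → V
  i= 4: X-S =  5 → F
  i= 5: V-X = 24 → Y
  i= 6: P-V = 20 → U
  i= 7: J-A =  9 → J
  i= 8: Q-V = 21 → V
  i= 9: U-P =  5 → F
  i=10: C-E = 24 → Y
  i=11: I-O = 20 → U
  i=12: B-S =  9 → J
  i=13: A-F = 21 → V
  i=14: W-R =  5 → F
  i=15: Z-B = 24 → Y
  shifts repeat with period 5: YUJVF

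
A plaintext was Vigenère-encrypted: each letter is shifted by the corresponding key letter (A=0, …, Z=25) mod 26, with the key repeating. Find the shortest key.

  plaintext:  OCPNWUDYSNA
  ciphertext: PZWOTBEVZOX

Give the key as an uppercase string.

  i= 0: P-O =  1 → B
  i= 1: Z-C = 23 → X
  i= 2: W-P =  7 → H
  i= 3: O-N =  1 → B
  i= 4: T-W = 23 → X
  i= 5: B-U =  7 → H
  i= 6: E-D =  1 → B
  i= 7: V-Y = 23 → X
  i= 8: Z-S =  7 → H
  i= 9: O-N =  1 → B
  i=10: X-A = 23 → X
  shifts repeat with period 3: BXH

BXH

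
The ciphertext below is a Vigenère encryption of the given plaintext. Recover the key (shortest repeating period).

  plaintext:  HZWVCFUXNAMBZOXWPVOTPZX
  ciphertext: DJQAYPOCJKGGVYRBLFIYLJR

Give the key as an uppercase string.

  i= 0: D-H = 22 → W
  i= 1: J-Z = 10 → K
  i= 2: Q-W = 20 → U
  i= 3: A-V =  5 → F
  i= 4: Y-C = 22 → W
  i= 5: P-F = 10 → K
  i= 6: O-U = 20 → U
  i= 7: C-X =  5 → F
  i= 8: J-N = 22 → W
  i= 9: K-A = 10 → K
  i=10: G-M = 20 → U
  i=11: G-B =  5 → F
  i=12: V-Z = 22 → W
  i=13: Y-O = 10 → K
  i=14: R-X = 20 → U
  i=15: B-W =  5 → F
  i=16: L-P = 22 → W
  i=17: F-V = 10 → K
  i=18: I-O = 20 → U
  i=19: Y-T =  5 → F
  i=20: L-P = 22 → W
  i=21: J-Z = 10 → K
  i=22: R-X = 20 → U
  shifts repeat with period 4: WKUF

WKUF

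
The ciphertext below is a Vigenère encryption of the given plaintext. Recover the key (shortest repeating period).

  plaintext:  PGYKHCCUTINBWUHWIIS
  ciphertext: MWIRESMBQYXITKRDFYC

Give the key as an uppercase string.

XQKH

  i= 0: M-P = 23 → X
  i= 1: W-G = 16 → Q
  i= 2: I-Y = 10 → K
  i= 3: R-K =  7 → H
  i= 4: E-H = 23 → X
  i= 5: S-C = 16 → Q
  i= 6: M-C = 10 → K
  i= 7: B-U =  7 → H
  i= 8: Q-T = 23 → X
  i= 9: Y-I = 16 → Q
  i=10: X-N = 10 → K
  i=11: I-B =  7 → H
  i=12: T-W = 23 → X
  i=13: K-U = 16 → Q
  i=14: R-H = 10 → K
  i=15: D-W =  7 → H
  i=16: F-I = 23 → X
  i=17: Y-I = 16 → Q
  i=18: C-S = 10 → K
  shifts repeat with period 4: XQKH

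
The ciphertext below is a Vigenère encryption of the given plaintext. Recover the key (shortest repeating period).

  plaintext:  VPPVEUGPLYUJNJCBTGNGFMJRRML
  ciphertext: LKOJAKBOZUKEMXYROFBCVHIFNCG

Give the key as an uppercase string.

  i= 0: L-V = 16 → Q
  i= 1: K-P = 21 → V
  i= 2: O-P = 25 → Z
  i= 3: J-V = 14 → O
  i= 4: A-E = 22 → W
  i= 5: K-U = 16 → Q
  i= 6: B-G = 21 → V
  i= 7: O-P = 25 → Z
  i= 8: Z-L = 14 → O
  i= 9: U-Y = 22 → W
  i=10: K-U = 16 → Q
  i=11: E-J = 21 → V
  i=12: M-N = 25 → Z
  i=13: X-J = 14 → O
  i=14: Y-C = 22 → W
  i=15: R-B = 16 → Q
  i=16: O-T = 21 → V
  i=17: F-G = 25 → Z
  i=18: B-N = 14 → O
  i=19: C-G = 22 → W
  i=20: V-F = 16 → Q
  i=21: H-M = 21 → V
  i=22: I-J = 25 → Z
  i=23: F-R = 14 → O
  i=24: N-R = 22 → W
  i=25: C-M = 16 → Q
  i=26: G-L = 21 → V
  shifts repeat with period 5: QVZOW

QVZOW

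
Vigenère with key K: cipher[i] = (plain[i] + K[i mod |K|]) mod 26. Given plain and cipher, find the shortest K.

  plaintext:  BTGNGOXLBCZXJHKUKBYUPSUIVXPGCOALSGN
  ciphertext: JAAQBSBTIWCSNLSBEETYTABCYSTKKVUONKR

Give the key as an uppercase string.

IHUDVEE

  i= 0: J-B =  8 → I
  i= 1: A-T =  7 → H
  i= 2: A-G = 20 → U
  i= 3: Q-N =  3 → D
  i= 4: B-G = 21 → V
  i= 5: S-O =  4 → E
  i= 6: B-X =  4 → E
  i= 7: T-L =  8 → I
  i= 8: I-B =  7 → H
  i= 9: W-C = 20 → U
  i=10: C-Z =  3 → D
  i=11: S-X = 21 → V
  i=12: N-J =  4 → E
  i=13: L-H =  4 → E
  i=14: S-K =  8 → I
  i=15: B-U =  7 → H
  i=16: E-K = 20 → U
  i=17: E-B =  3 → D
  i=18: T-Y = 21 → V
  i=19: Y-U =  4 → E
  i=20: T-P =  4 → E
  i=21: A-S =  8 → I
  i=22: B-U =  7 → H
  i=23: C-I = 20 → U
  i=24: Y-V =  3 → D
  i=25: S-X = 21 → V
  i=26: T-P =  4 → E
  i=27: K-G =  4 → E
  i=28: K-C =  8 → I
  i=29: V-O =  7 → H
  i=30: U-A = 20 → U
  i=31: O-L =  3 → D
  i=32: N-S = 21 → V
  i=33: K-G =  4 → E
  i=34: R-N =  4 → E
  shifts repeat with period 7: IHUDVEE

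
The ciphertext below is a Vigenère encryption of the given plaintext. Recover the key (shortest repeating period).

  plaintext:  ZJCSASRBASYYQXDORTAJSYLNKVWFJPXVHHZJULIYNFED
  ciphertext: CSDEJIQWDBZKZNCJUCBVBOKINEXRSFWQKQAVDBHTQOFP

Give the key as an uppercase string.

DJBMJQZV

  i= 0: C-Z =  3 → D
  i= 1: S-J =  9 → J
  i= 2: D-C =  1 → B
  i= 3: E-S = 12 → M
  i= 4: J-A =  9 → J
  i= 5: I-S = 16 → Q
  i= 6: Q-R = 25 → Z
  i= 7: W-B = 21 → V
  i= 8: D-A =  3 → D
  i= 9: B-S =  9 → J
  i=10: Z-Y =  1 → B
  i=11: K-Y = 12 → M
  i=12: Z-Q =  9 → J
  i=13: N-X = 16 → Q
  i=14: C-D = 25 → Z
  i=15: J-O = 21 → V
  i=16: U-R =  3 → D
  i=17: C-T =  9 → J
  i=18: B-A =  1 → B
  i=19: V-J = 12 → M
  i=20: B-S =  9 → J
  i=21: O-Y = 16 → Q
  i=22: K-L = 25 → Z
  i=23: I-N = 21 → V
  i=24: N-K =  3 → D
  i=25: E-V =  9 → J
  i=26: X-W =  1 → B
  i=27: R-F = 12 → M
  i=28: S-J =  9 → J
  i=29: F-P = 16 → Q
  i=30: W-X = 25 → Z
  i=31: Q-V = 21 → V
  i=32: K-H =  3 → D
  i=33: Q-H =  9 → J
  i=34: A-Z =  1 → B
  i=35: V-J = 12 → M
  i=36: D-U =  9 → J
  i=37: B-L = 16 → Q
  i=38: H-I = 25 → Z
  i=39: T-Y = 21 → V
  i=40: Q-N =  3 → D
  i=41: O-F =  9 → J
  i=42: F-E =  1 → B
  i=43: P-D = 12 → M
  shifts repeat with period 8: DJBMJQZV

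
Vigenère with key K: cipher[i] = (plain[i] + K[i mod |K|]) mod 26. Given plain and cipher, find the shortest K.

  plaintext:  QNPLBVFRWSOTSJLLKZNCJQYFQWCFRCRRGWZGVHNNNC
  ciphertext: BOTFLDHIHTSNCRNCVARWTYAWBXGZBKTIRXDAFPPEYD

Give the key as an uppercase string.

  i= 0: B-Q = 11 → L
  i= 1: O-N =  1 → B
  i= 2: T-P =  4 → E
  i= 3: F-L = 20 → U
  i= 4: L-B = 10 → K
  i= 5: D-V =  8 → I
  i= 6: H-F =  2 → C
  i= 7: I-R = 17 → R
  i= 8: H-W = 11 → L
  i= 9: T-S =  1 → B
  i=10: S-O =  4 → E
  i=11: N-T = 20 → U
  i=12: C-S = 10 → K
  i=13: R-J =  8 → I
  i=14: N-L =  2 → C
  i=15: C-L = 17 → R
  i=16: V-K = 11 → L
  i=17: A-Z =  1 → B
  i=18: R-N =  4 → E
  i=19: W-C = 20 → U
  i=20: T-J = 10 → K
  i=21: Y-Q =  8 → I
  i=22: A-Y =  2 → C
  i=23: W-F = 17 → R
  i=24: B-Q = 11 → L
  i=25: X-W =  1 → B
  i=26: G-C =  4 → E
  i=27: Z-F = 20 → U
  i=28: B-R = 10 → K
  i=29: K-C =  8 → I
  i=30: T-R =  2 → C
  i=31: I-R = 17 → R
  i=32: R-G = 11 → L
  i=33: X-W =  1 → B
  i=34: D-Z =  4 → E
  i=35: A-G = 20 → U
  i=36: F-V = 10 → K
  i=37: P-H =  8 → I
  i=38: P-N =  2 → C
  i=39: E-N = 17 → R
  i=40: Y-N = 11 → L
  i=41: D-C =  1 → B
  shifts repeat with period 8: LBEUKICR

LBEUKICR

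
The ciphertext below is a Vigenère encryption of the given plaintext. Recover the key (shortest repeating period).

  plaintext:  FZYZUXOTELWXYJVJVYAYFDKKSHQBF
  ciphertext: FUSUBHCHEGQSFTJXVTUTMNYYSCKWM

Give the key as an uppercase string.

  i= 0: F-F =  0 → A
  i= 1: U-Z = 21 → V
  i= 2: S-Y = 20 → U
  i= 3: U-Z = 21 → V
  i= 4: B-U =  7 → H
  i= 5: H-X = 10 → K
  i= 6: C-O = 14 → O
  i= 7: H-T = 14 → O
  i= 8: E-E =  0 → A
  i= 9: G-L = 21 → V
  i=10: Q-W = 20 → U
  i=11: S-X = 21 → V
  i=12: F-Y =  7 → H
  i=13: T-J = 10 → K
  i=14: J-V = 14 → O
  i=15: X-J = 14 → O
  i=16: V-V =  0 → A
  i=17: T-Y = 21 → V
  i=18: U-A = 20 → U
  i=19: T-Y = 21 → V
  i=20: M-F =  7 → H
  i=21: N-D = 10 → K
  i=22: Y-K = 14 → O
  i=23: Y-K = 14 → O
  i=24: S-S =  0 → A
  i=25: C-H = 21 → V
  i=26: K-Q = 20 → U
  i=27: W-B = 21 → V
  i=28: M-F =  7 → H
  shifts repeat with period 8: AVUVHKOO

AVUVHKOO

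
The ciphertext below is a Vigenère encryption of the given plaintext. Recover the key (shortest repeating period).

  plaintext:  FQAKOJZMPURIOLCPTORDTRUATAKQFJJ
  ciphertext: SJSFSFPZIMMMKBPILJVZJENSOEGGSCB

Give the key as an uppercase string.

NTSVEWQ

  i= 0: S-F = 13 → N
  i= 1: J-Q = 19 → T
  i= 2: S-A = 18 → S
  i= 3: F-K = 21 → V
  i= 4: S-O =  4 → E
  i= 5: F-J = 22 → W
  i= 6: P-Z = 16 → Q
  i= 7: Z-M = 13 → N
  i= 8: I-P = 19 → T
  i= 9: M-U = 18 → S
  i=10: M-R = 21 → V
  i=11: M-I =  4 → E
  i=12: K-O = 22 → W
  i=13: B-L = 16 → Q
  i=14: P-C = 13 → N
  i=15: I-P = 19 → T
  i=16: L-T = 18 → S
  i=17: J-O = 21 → V
  i=18: V-R =  4 → E
  i=19: Z-D = 22 → W
  i=20: J-T = 16 → Q
  i=21: E-R = 13 → N
  i=22: N-U = 19 → T
  i=23: S-A = 18 → S
  i=24: O-T = 21 → V
  i=25: E-A =  4 → E
  i=26: G-K = 22 → W
  i=27: G-Q = 16 → Q
  i=28: S-F = 13 → N
  i=29: C-J = 19 → T
  i=30: B-J = 18 → S
  shifts repeat with period 7: NTSVEWQ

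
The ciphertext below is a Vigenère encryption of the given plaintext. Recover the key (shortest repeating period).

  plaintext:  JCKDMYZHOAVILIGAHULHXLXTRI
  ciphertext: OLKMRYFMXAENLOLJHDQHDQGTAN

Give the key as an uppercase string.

FJAJFAG

  i= 0: O-J =  5 → F
  i= 1: L-C =  9 → J
  i= 2: K-K =  0 → A
  i= 3: M-D =  9 → J
  i= 4: R-M =  5 → F
  i= 5: Y-Y =  0 → A
  i= 6: F-Z =  6 → G
  i= 7: M-H =  5 → F
  i= 8: X-O =  9 → J
  i= 9: A-A =  0 → A
  i=10: E-V =  9 → J
  i=11: N-I =  5 → F
  i=12: L-L =  0 → A
  i=13: O-I =  6 → G
  i=14: L-G =  5 → F
  i=15: J-A =  9 → J
  i=16: H-H =  0 → A
  i=17: D-U =  9 → J
  i=18: Q-L =  5 → F
  i=19: H-H =  0 → A
  i=20: D-X =  6 → G
  i=21: Q-L =  5 → F
  i=22: G-X =  9 → J
  i=23: T-T =  0 → A
  i=24: A-R =  9 → J
  i=25: N-I =  5 → F
  shifts repeat with period 7: FJAJFAG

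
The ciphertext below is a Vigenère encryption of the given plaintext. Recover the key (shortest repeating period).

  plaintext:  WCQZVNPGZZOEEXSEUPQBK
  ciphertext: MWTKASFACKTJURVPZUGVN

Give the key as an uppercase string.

QUDLFF

  i= 0: M-W = 16 → Q
  i= 1: W-C = 20 → U
  i= 2: T-Q =  3 → D
  i= 3: K-Z = 11 → L
  i= 4: A-V =  5 → F
  i= 5: S-N =  5 → F
  i= 6: F-P = 16 → Q
  i= 7: A-G = 20 → U
  i= 8: C-Z =  3 → D
  i= 9: K-Z = 11 → L
  i=10: T-O =  5 → F
  i=11: J-E =  5 → F
  i=12: U-E = 16 → Q
  i=13: R-X = 20 → U
  i=14: V-S =  3 → D
  i=15: P-E = 11 → L
  i=16: Z-U =  5 → F
  i=17: U-P =  5 → F
  i=18: G-Q = 16 → Q
  i=19: V-B = 20 → U
  i=20: N-K =  3 → D
  shifts repeat with period 6: QUDLFF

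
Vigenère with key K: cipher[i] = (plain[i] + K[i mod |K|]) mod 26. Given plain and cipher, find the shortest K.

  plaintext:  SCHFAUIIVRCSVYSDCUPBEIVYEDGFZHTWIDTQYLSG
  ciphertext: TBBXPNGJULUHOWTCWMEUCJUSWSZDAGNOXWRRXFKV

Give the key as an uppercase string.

  i= 0: T-S =  1 → B
  i= 1: B-C = 25 → Z
  i= 2: B-H = 20 → U
  i= 3: X-F = 18 → S
  i= 4: P-A = 15 → P
  i= 5: N-U = 19 → T
  i= 6: G-I = 24 → Y
  i= 7: J-I =  1 → B
  i= 8: U-V = 25 → Z
  i= 9: L-R = 20 → U
  i=10: U-C = 18 → S
  i=11: H-S = 15 → P
  i=12: O-V = 19 → T
  i=13: W-Y = 24 → Y
  i=14: T-S =  1 → B
  i=15: C-D = 25 → Z
  i=16: W-C = 20 → U
  i=17: M-U = 18 → S
  i=18: E-P = 15 → P
  i=19: U-B = 19 → T
  i=20: C-E = 24 → Y
  i=21: J-I =  1 → B
  i=22: U-V = 25 → Z
  i=23: S-Y = 20 → U
  i=24: W-E = 18 → S
  i=25: S-D = 15 → P
  i=26: Z-G = 19 → T
  i=27: D-F = 24 → Y
  i=28: A-Z =  1 → B
  i=29: G-H = 25 → Z
  i=30: N-T = 20 → U
  i=31: O-W = 18 → S
  i=32: X-I = 15 → P
  i=33: W-D = 19 → T
  i=34: R-T = 24 → Y
  i=35: R-Q =  1 → B
  i=36: X-Y = 25 → Z
  i=37: F-L = 20 → U
  i=38: K-S = 18 → S
  i=39: V-G = 15 → P
  shifts repeat with period 7: BZUSPTY

BZUSPTY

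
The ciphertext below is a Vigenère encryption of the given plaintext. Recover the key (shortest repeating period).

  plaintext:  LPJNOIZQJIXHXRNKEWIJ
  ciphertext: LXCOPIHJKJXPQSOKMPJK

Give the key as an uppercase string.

  i= 0: L-L =  0 → A
  i= 1: X-P =  8 → I
  i= 2: C-J = 19 → T
  i= 3: O-N =  1 → B
  i= 4: P-O =  1 → B
  i= 5: I-I =  0 → A
  i= 6: H-Z =  8 → I
  i= 7: J-Q = 19 → T
  i= 8: K-J =  1 → B
  i= 9: J-I =  1 → B
  i=10: X-X =  0 → A
  i=11: P-H =  8 → I
  i=12: Q-X = 19 → T
  i=13: S-R =  1 → B
  i=14: O-N =  1 → B
  i=15: K-K =  0 → A
  i=16: M-E =  8 → I
  i=17: P-W = 19 → T
  i=18: J-I =  1 → B
  i=19: K-J =  1 → B
  shifts repeat with period 5: AITBB

AITBB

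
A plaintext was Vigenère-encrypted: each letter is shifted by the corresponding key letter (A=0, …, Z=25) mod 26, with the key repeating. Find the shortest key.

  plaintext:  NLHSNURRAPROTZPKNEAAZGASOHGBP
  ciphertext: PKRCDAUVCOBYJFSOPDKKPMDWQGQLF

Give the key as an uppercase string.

  i= 0: P-N =  2 → C
  i= 1: K-L = 25 → Z
  i= 2: R-H = 10 → K
  i= 3: C-S = 10 → K
  i= 4: D-N = 16 → Q
  i= 5: A-U =  6 → G
  i= 6: U-R =  3 → D
  i= 7: V-R =  4 → E
  i= 8: C-A =  2 → C
  i= 9: O-P = 25 → Z
  i=10: B-R = 10 → K
  i=11: Y-O = 10 → K
  i=12: J-T = 16 → Q
  i=13: F-Z =  6 → G
  i=14: S-P =  3 → D
  i=15: O-K =  4 → E
  i=16: P-N =  2 → C
  i=17: D-E = 25 → Z
  i=18: K-A = 10 → K
  i=19: K-A = 10 → K
  i=20: P-Z = 16 → Q
  i=21: M-G =  6 → G
  i=22: D-A =  3 → D
  i=23: W-S =  4 → E
  i=24: Q-O =  2 → C
  i=25: G-H = 25 → Z
  i=26: Q-G = 10 → K
  i=27: L-B = 10 → K
  i=28: F-P = 16 → Q
  shifts repeat with period 8: CZKKQGDE

CZKKQGDE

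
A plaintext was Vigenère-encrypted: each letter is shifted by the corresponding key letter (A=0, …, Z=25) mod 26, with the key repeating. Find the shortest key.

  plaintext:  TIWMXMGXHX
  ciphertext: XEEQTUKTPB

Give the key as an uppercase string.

  i= 0: X-T =  4 → E
  i= 1: E-I = 22 → W
  i= 2: E-W =  8 → I
  i= 3: Q-M =  4 → E
  i= 4: T-X = 22 → W
  i= 5: U-M =  8 → I
  i= 6: K-G =  4 → E
  i= 7: T-X = 22 → W
  i= 8: P-H =  8 → I
  i= 9: B-X =  4 → E
  shifts repeat with period 3: EWI

EWI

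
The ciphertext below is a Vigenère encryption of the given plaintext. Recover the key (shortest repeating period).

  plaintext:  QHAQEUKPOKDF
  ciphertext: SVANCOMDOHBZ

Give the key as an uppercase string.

  i= 0: S-Q =  2 → C
  i= 1: V-H = 14 → O
  i= 2: A-A =  0 → A
  i= 3: N-Q = 23 → X
  i= 4: C-E = 24 → Y
  i= 5: O-U = 20 → U
  i= 6: M-K =  2 → C
  i= 7: D-P = 14 → O
  i= 8: O-O =  0 → A
  i= 9: H-K = 23 → X
  i=10: B-D = 24 → Y
  i=11: Z-F = 20 → U
  shifts repeat with period 6: COAXYU

COAXYU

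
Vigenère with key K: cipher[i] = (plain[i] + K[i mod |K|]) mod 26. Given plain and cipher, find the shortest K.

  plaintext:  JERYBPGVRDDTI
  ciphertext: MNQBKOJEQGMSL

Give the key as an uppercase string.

DJZ

  i= 0: M-J =  3 → D
  i= 1: N-E =  9 → J
  i= 2: Q-R = 25 → Z
  i= 3: B-Y =  3 → D
  i= 4: K-B =  9 → J
  i= 5: O-P = 25 → Z
  i= 6: J-G =  3 → D
  i= 7: E-V =  9 → J
  i= 8: Q-R = 25 → Z
  i= 9: G-D =  3 → D
  i=10: M-D =  9 → J
  i=11: S-T = 25 → Z
  i=12: L-I =  3 → D
  shifts repeat with period 3: DJZ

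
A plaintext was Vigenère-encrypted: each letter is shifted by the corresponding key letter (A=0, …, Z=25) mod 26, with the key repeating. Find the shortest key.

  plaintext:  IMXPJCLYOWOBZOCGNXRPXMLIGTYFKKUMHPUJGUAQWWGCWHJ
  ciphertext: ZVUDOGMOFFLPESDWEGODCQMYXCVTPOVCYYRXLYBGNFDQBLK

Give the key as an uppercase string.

  i= 0: Z-I = 17 → R
  i= 1: V-M =  9 → J
  i= 2: U-X = 23 → X
  i= 3: D-P = 14 → O
  i= 4: O-J =  5 → F
  i= 5: G-C =  4 → E
  i= 6: M-L =  1 → B
  i= 7: O-Y = 16 → Q
  i= 8: F-O = 17 → R
  i= 9: F-W =  9 → J
  i=10: L-O = 23 → X
  i=11: P-B = 14 → O
  i=12: E-Z =  5 → F
  i=13: S-O =  4 → E
  i=14: D-C =  1 → B
  i=15: W-G = 16 → Q
  i=16: E-N = 17 → R
  i=17: G-X =  9 → J
  i=18: O-R = 23 → X
  i=19: D-P = 14 → O
  i=20: C-X =  5 → F
  i=21: Q-M =  4 → E
  i=22: M-L =  1 → B
  i=23: Y-I = 16 → Q
  i=24: X-G = 17 → R
  i=25: C-T =  9 → J
  i=26: V-Y = 23 → X
  i=27: T-F = 14 → O
  i=28: P-K =  5 → F
  i=29: O-K =  4 → E
  i=30: V-U =  1 → B
  i=31: C-M = 16 → Q
  i=32: Y-H = 17 → R
  i=33: Y-P =  9 → J
  i=34: R-U = 23 → X
  i=35: X-J = 14 → O
  i=36: L-G =  5 → F
  i=37: Y-U =  4 → E
  i=38: B-A =  1 → B
  i=39: G-Q = 16 → Q
  i=40: N-W = 17 → R
  i=41: F-W =  9 → J
  i=42: D-G = 23 → X
  i=43: Q-C = 14 → O
  i=44: B-W =  5 → F
  i=45: L-H =  4 → E
  i=46: K-J =  1 → B
  shifts repeat with period 8: RJXOFEBQ

RJXOFEBQ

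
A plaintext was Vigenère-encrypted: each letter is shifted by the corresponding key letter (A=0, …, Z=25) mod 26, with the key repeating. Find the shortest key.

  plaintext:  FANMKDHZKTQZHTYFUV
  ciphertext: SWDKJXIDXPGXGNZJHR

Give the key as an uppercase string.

  i= 0: S-F = 13 → N
  i= 1: W-A = 22 → W
  i= 2: D-N = 16 → Q
  i= 3: K-M = 24 → Y
  i= 4: J-K = 25 → Z
  i= 5: X-D = 20 → U
  i= 6: I-H =  1 → B
  i= 7: D-Z =  4 → E
  i= 8: X-K = 13 → N
  i= 9: P-T = 22 → W
  i=10: G-Q = 16 → Q
  i=11: X-Z = 24 → Y
  i=12: G-H = 25 → Z
  i=13: N-T = 20 → U
  i=14: Z-Y =  1 → B
  i=15: J-F =  4 → E
  i=16: H-U = 13 → N
  i=17: R-V = 22 → W
  shifts repeat with period 8: NWQYZUBE

NWQYZUBE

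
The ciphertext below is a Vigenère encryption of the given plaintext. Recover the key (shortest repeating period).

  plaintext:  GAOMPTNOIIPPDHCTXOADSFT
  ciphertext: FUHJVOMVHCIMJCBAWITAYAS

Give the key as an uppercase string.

  i= 0: F-G = 25 → Z
  i= 1: U-A = 20 → U
  i= 2: H-O = 19 → T
  i= 3: J-M = 23 → X
  i= 4: V-P =  6 → G
  i= 5: O-T = 21 → V
  i= 6: M-N = 25 → Z
  i= 7: V-O =  7 → H
  i= 8: H-I = 25 → Z
  i= 9: C-I = 20 → U
  i=10: I-P = 19 → T
  i=11: M-P = 23 → X
  i=12: J-D =  6 → G
  i=13: C-H = 21 → V
  i=14: B-C = 25 → Z
  i=15: A-T =  7 → H
  i=16: W-X = 25 → Z
  i=17: I-O = 20 → U
  i=18: T-A = 19 → T
  i=19: A-D = 23 → X
  i=20: Y-S =  6 → G
  i=21: A-F = 21 → V
  i=22: S-T = 25 → Z
  shifts repeat with period 8: ZUTXGVZH

ZUTXGVZH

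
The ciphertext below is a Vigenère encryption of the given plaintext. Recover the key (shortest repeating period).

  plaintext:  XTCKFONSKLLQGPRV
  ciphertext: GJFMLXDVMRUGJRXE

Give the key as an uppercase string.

JQDCG

  i= 0: G-X =  9 → J
  i= 1: J-T = 16 → Q
  i= 2: F-C =  3 → D
  i= 3: M-K =  2 → C
  i= 4: L-F =  6 → G
  i= 5: X-O =  9 → J
  i= 6: D-N = 16 → Q
  i= 7: V-S =  3 → D
  i= 8: M-K =  2 → C
  i= 9: R-L =  6 → G
  i=10: U-L =  9 → J
  i=11: G-Q = 16 → Q
  i=12: J-G =  3 → D
  i=13: R-P =  2 → C
  i=14: X-R =  6 → G
  i=15: E-V =  9 → J
  shifts repeat with period 5: JQDCG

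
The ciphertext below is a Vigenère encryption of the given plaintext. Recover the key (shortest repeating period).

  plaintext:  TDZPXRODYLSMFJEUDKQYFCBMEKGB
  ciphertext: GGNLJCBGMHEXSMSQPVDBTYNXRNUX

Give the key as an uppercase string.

  i= 0: G-T = 13 → N
  i= 1: G-D =  3 → D
  i= 2: N-Z = 14 → O
  i= 3: L-P = 22 → W
  i= 4: J-X = 12 → M
  i= 5: C-R = 11 → L
  i= 6: B-O = 13 → N
  i= 7: G-D =  3 → D
  i= 8: M-Y = 14 → O
  i= 9: H-L = 22 → W
  i=10: E-S = 12 → M
  i=11: X-M = 11 → L
  i=12: S-F = 13 → N
  i=13: M-J =  3 → D
  i=14: S-E = 14 → O
  i=15: Q-U = 22 → W
  i=16: P-D = 12 → M
  i=17: V-K = 11 → L
  i=18: D-Q = 13 → N
  i=19: B-Y =  3 → D
  i=20: T-F = 14 → O
  i=21: Y-C = 22 → W
  i=22: N-B = 12 → M
  i=23: X-M = 11 → L
  i=24: R-E = 13 → N
  i=25: N-K =  3 → D
  i=26: U-G = 14 → O
  i=27: X-B = 22 → W
  shifts repeat with period 6: NDOWML

NDOWML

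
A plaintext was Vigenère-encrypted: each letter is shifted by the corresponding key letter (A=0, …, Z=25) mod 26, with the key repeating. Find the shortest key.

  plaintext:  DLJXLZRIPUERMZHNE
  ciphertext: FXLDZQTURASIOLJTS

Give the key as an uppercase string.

CMCGOR

  i= 0: F-D =  2 → C
  i= 1: X-L = 12 → M
  i= 2: L-J =  2 → C
  i= 3: D-X =  6 → G
  i= 4: Z-L = 14 → O
  i= 5: Q-Z = 17 → R
  i= 6: T-R =  2 → C
  i= 7: U-I = 12 → M
  i= 8: R-P =  2 → C
  i= 9: A-U =  6 → G
  i=10: S-E = 14 → O
  i=11: I-R = 17 → R
  i=12: O-M =  2 → C
  i=13: L-Z = 12 → M
  i=14: J-H =  2 → C
  i=15: T-N =  6 → G
  i=16: S-E = 14 → O
  shifts repeat with period 6: CMCGOR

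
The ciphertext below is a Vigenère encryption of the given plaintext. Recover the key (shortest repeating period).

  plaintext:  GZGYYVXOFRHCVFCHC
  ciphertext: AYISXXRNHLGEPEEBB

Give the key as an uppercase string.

UZC

  i= 0: A-G = 20 → U
  i= 1: Y-Z = 25 → Z
  i= 2: I-G =  2 → C
  i= 3: S-Y = 20 → U
  i= 4: X-Y = 25 → Z
  i= 5: X-V =  2 → C
  i= 6: R-X = 20 → U
  i= 7: N-O = 25 → Z
  i= 8: H-F =  2 → C
  i= 9: L-R = 20 → U
  i=10: G-H = 25 → Z
  i=11: E-C =  2 → C
  i=12: P-V = 20 → U
  i=13: E-F = 25 → Z
  i=14: E-C =  2 → C
  i=15: B-H = 20 → U
  i=16: B-C = 25 → Z
  shifts repeat with period 3: UZC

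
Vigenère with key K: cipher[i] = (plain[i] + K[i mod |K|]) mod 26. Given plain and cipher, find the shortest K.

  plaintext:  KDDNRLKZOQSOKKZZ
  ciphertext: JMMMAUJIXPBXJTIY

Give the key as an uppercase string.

ZJJ

  i= 0: J-K = 25 → Z
  i= 1: M-D =  9 → J
  i= 2: M-D =  9 → J
  i= 3: M-N = 25 → Z
  i= 4: A-R =  9 → J
  i= 5: U-L =  9 → J
  i= 6: J-K = 25 → Z
  i= 7: I-Z =  9 → J
  i= 8: X-O =  9 → J
  i= 9: P-Q = 25 → Z
  i=10: B-S =  9 → J
  i=11: X-O =  9 → J
  i=12: J-K = 25 → Z
  i=13: T-K =  9 → J
  i=14: I-Z =  9 → J
  i=15: Y-Z = 25 → Z
  shifts repeat with period 3: ZJJ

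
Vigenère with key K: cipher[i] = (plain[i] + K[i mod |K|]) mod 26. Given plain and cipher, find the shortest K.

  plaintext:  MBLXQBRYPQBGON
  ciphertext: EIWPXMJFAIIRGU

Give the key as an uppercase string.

SHL

  i= 0: E-M = 18 → S
  i= 1: I-B =  7 → H
  i= 2: W-L = 11 → L
  i= 3: P-X = 18 → S
  i= 4: X-Q =  7 → H
  i= 5: M-B = 11 → L
  i= 6: J-R = 18 → S
  i= 7: F-Y =  7 → H
  i= 8: A-P = 11 → L
  i= 9: I-Q = 18 → S
  i=10: I-B =  7 → H
  i=11: R-G = 11 → L
  i=12: G-O = 18 → S
  i=13: U-N =  7 → H
  shifts repeat with period 3: SHL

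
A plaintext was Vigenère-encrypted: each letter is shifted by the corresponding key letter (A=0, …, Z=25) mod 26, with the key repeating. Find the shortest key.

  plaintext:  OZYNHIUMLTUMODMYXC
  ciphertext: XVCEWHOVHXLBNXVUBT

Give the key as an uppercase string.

  i= 0: X-O =  9 → J
  i= 1: V-Z = 22 → W
  i= 2: C-Y =  4 → E
  i= 3: E-N = 17 → R
  i= 4: W-H = 15 → P
  i= 5: H-I = 25 → Z
  i= 6: O-U = 20 → U
  i= 7: V-M =  9 → J
  i= 8: H-L = 22 → W
  i= 9: X-T =  4 → E
  i=10: L-U = 17 → R
  i=11: B-M = 15 → P
  i=12: N-O = 25 → Z
  i=13: X-D = 20 → U
  i=14: V-M =  9 → J
  i=15: U-Y = 22 → W
  i=16: B-X =  4 → E
  i=17: T-C = 17 → R
  shifts repeat with period 7: JWERPZU

JWERPZU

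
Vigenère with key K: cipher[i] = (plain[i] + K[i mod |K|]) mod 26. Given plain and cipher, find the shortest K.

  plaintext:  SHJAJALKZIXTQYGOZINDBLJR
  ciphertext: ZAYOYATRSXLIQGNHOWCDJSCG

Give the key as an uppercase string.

HTPOPAI

  i= 0: Z-S =  7 → H
  i= 1: A-H = 19 → T
  i= 2: Y-J = 15 → P
  i= 3: O-A = 14 → O
  i= 4: Y-J = 15 → P
  i= 5: A-A =  0 → A
  i= 6: T-L =  8 → I
  i= 7: R-K =  7 → H
  i= 8: S-Z = 19 → T
  i= 9: X-I = 15 → P
  i=10: L-X = 14 → O
  i=11: I-T = 15 → P
  i=12: Q-Q =  0 → A
  i=13: G-Y =  8 → I
  i=14: N-G =  7 → H
  i=15: H-O = 19 → T
  i=16: O-Z = 15 → P
  i=17: W-I = 14 → O
  i=18: C-N = 15 → P
  i=19: D-D =  0 → A
  i=20: J-B =  8 → I
  i=21: S-L =  7 → H
  i=22: C-J = 19 → T
  i=23: G-R = 15 → P
  shifts repeat with period 7: HTPOPAI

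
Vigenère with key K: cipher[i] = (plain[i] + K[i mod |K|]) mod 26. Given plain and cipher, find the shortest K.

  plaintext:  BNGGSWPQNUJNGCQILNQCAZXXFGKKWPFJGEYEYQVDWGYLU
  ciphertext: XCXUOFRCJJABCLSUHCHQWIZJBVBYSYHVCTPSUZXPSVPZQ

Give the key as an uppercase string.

  i= 0: X-B = 22 → W
  i= 1: C-N = 15 → P
  i= 2: X-G = 17 → R
  i= 3: U-G = 14 → O
  i= 4: O-S = 22 → W
  i= 5: F-W =  9 → J
  i= 6: R-P =  2 → C
  i= 7: C-Q = 12 → M
  i= 8: J-N = 22 → W
  i= 9: J-U = 15 → P
  i=10: A-J = 17 → R
  i=11: B-N = 14 → O
  i=12: C-G = 22 → W
  i=13: L-C =  9 → J
  i=14: S-Q =  2 → C
  i=15: U-I = 12 → M
  i=16: H-L = 22 → W
  i=17: C-N = 15 → P
  i=18: H-Q = 17 → R
  i=19: Q-C = 14 → O
  i=20: W-A = 22 → W
  i=21: I-Z =  9 → J
  i=22: Z-X =  2 → C
  i=23: J-X = 12 → M
  i=24: B-F = 22 → W
  i=25: V-G = 15 → P
  i=26: B-K = 17 → R
  i=27: Y-K = 14 → O
  i=28: S-W = 22 → W
  i=29: Y-P =  9 → J
  i=30: H-F =  2 → C
  i=31: V-J = 12 → M
  i=32: C-G = 22 → W
  i=33: T-E = 15 → P
  i=34: P-Y = 17 → R
  i=35: S-E = 14 → O
  i=36: U-Y = 22 → W
  i=37: Z-Q =  9 → J
  i=38: X-V =  2 → C
  i=39: P-D = 12 → M
  i=40: S-W = 22 → W
  i=41: V-G = 15 → P
  i=42: P-Y = 17 → R
  i=43: Z-L = 14 → O
  i=44: Q-U = 22 → W
  shifts repeat with period 8: WPROWJCM

WPROWJCM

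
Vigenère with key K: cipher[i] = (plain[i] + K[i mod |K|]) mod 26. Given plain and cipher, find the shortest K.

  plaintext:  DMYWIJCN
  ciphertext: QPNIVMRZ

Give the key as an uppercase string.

  i= 0: Q-D = 13 → N
  i= 1: P-M =  3 → D
  i= 2: N-Y = 15 → P
  i= 3: I-W = 12 → M
  i= 4: V-I = 13 → N
  i= 5: M-J =  3 → D
  i= 6: R-C = 15 → P
  i= 7: Z-N = 12 → M
  shifts repeat with period 4: NDPM

NDPM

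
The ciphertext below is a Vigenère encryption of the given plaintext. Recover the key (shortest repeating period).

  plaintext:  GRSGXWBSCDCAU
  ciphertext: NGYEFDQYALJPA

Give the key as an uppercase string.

  i= 0: N-G =  7 → H
  i= 1: G-R = 15 → P
  i= 2: Y-S =  6 → G
  i= 3: E-G = 24 → Y
  i= 4: F-X =  8 → I
  i= 5: D-W =  7 → H
  i= 6: Q-B = 15 → P
  i= 7: Y-S =  6 → G
  i= 8: A-C = 24 → Y
  i= 9: L-D =  8 → I
  i=10: J-C =  7 → H
  i=11: P-A = 15 → P
  i=12: A-U =  6 → G
  shifts repeat with period 5: HPGYI

HPGYI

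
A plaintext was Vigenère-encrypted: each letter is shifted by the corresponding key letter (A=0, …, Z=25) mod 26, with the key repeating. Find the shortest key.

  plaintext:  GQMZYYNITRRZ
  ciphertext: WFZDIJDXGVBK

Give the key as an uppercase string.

QPNEKL

  i= 0: W-G = 16 → Q
  i= 1: F-Q = 15 → P
  i= 2: Z-M = 13 → N
  i= 3: D-Z =  4 → E
  i= 4: I-Y = 10 → K
  i= 5: J-Y = 11 → L
  i= 6: D-N = 16 → Q
  i= 7: X-I = 15 → P
  i= 8: G-T = 13 → N
  i= 9: V-R =  4 → E
  i=10: B-R = 10 → K
  i=11: K-Z = 11 → L
  shifts repeat with period 6: QPNEKL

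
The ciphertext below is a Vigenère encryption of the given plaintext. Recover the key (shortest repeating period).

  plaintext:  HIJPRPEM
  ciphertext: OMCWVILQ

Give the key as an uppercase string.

  i= 0: O-H =  7 → H
  i= 1: M-I =  4 → E
  i= 2: C-J = 19 → T
  i= 3: W-P =  7 → H
  i= 4: V-R =  4 → E
  i= 5: I-P = 19 → T
  i= 6: L-E =  7 → H
  i= 7: Q-M =  4 → E
  shifts repeat with period 3: HET

HET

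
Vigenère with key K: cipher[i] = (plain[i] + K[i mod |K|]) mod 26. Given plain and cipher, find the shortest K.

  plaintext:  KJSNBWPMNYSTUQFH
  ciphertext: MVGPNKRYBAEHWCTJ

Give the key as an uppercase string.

  i= 0: M-K =  2 → C
  i= 1: V-J = 12 → M
  i= 2: G-S = 14 → O
  i= 3: P-N =  2 → C
  i= 4: N-B = 12 → M
  i= 5: K-W = 14 → O
  i= 6: R-P =  2 → C
  i= 7: Y-M = 12 → M
  i= 8: B-N = 14 → O
  i= 9: A-Y =  2 → C
  i=10: E-S = 12 → M
  i=11: H-T = 14 → O
  i=12: W-U =  2 → C
  i=13: C-Q = 12 → M
  i=14: T-F = 14 → O
  i=15: J-H =  2 → C
  shifts repeat with period 3: CMO

CMO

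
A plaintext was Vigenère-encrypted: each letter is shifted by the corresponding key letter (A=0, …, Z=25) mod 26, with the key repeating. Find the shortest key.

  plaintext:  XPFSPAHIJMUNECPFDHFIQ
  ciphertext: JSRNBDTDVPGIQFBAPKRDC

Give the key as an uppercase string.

  i= 0: J-X = 12 → M
  i= 1: S-P =  3 → D
  i= 2: R-F = 12 → M
  i= 3: N-S = 21 → V
  i= 4: B-P = 12 → M
  i= 5: D-A =  3 → D
  i= 6: T-H = 12 → M
  i= 7: D-I = 21 → V
  i= 8: V-J = 12 → M
  i= 9: P-M =  3 → D
  i=10: G-U = 12 → M
  i=11: I-N = 21 → V
  i=12: Q-E = 12 → M
  i=13: F-C =  3 → D
  i=14: B-P = 12 → M
  i=15: A-F = 21 → V
  i=16: P-D = 12 → M
  i=17: K-H =  3 → D
  i=18: R-F = 12 → M
  i=19: D-I = 21 → V
  i=20: C-Q = 12 → M
  shifts repeat with period 4: MDMV

MDMV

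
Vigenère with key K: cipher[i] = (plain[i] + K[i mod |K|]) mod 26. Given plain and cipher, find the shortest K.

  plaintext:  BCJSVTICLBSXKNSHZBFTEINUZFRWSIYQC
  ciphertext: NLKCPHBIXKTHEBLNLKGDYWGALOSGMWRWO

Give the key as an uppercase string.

MJBKUOTG

  i= 0: N-B = 12 → M
  i= 1: L-C =  9 → J
  i= 2: K-J =  1 → B
  i= 3: C-S = 10 → K
  i= 4: P-V = 20 → U
  i= 5: H-T = 14 → O
  i= 6: B-I = 19 → T
  i= 7: I-C =  6 → G
  i= 8: X-L = 12 → M
  i= 9: K-B =  9 → J
  i=10: T-S =  1 → B
  i=11: H-X = 10 → K
  i=12: E-K = 20 → U
  i=13: B-N = 14 → O
  i=14: L-S = 19 → T
  i=15: N-H =  6 → G
  i=16: L-Z = 12 → M
  i=17: K-B =  9 → J
  i=18: G-F =  1 → B
  i=19: D-T = 10 → K
  i=20: Y-E = 20 → U
  i=21: W-I = 14 → O
  i=22: G-N = 19 → T
  i=23: A-U =  6 → G
  i=24: L-Z = 12 → M
  i=25: O-F =  9 → J
  i=26: S-R =  1 → B
  i=27: G-W = 10 → K
  i=28: M-S = 20 → U
  i=29: W-I = 14 → O
  i=30: R-Y = 19 → T
  i=31: W-Q =  6 → G
  i=32: O-C = 12 → M
  shifts repeat with period 8: MJBKUOTG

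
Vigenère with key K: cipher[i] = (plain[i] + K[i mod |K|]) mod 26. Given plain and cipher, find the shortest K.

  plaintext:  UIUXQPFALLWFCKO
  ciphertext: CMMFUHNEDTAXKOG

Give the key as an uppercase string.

IES

  i= 0: C-U =  8 → I
  i= 1: M-I =  4 → E
  i= 2: M-U = 18 → S
  i= 3: F-X =  8 → I
  i= 4: U-Q =  4 → E
  i= 5: H-P = 18 → S
  i= 6: N-F =  8 → I
  i= 7: E-A =  4 → E
  i= 8: D-L = 18 → S
  i= 9: T-L =  8 → I
  i=10: A-W =  4 → E
  i=11: X-F = 18 → S
  i=12: K-C =  8 → I
  i=13: O-K =  4 → E
  i=14: G-O = 18 → S
  shifts repeat with period 3: IES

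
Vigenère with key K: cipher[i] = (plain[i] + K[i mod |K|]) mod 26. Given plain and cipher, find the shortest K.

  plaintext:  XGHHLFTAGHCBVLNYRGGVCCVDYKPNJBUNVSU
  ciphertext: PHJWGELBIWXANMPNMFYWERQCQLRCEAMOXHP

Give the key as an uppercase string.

SBCPVZ

  i= 0: P-X = 18 → S
  i= 1: H-G =  1 → B
  i= 2: J-H =  2 → C
  i= 3: W-H = 15 → P
  i= 4: G-L = 21 → V
  i= 5: E-F = 25 → Z
  i= 6: L-T = 18 → S
  i= 7: B-A =  1 → B
  i= 8: I-G =  2 → C
  i= 9: W-H = 15 → P
  i=10: X-C = 21 → V
  i=11: A-B = 25 → Z
  i=12: N-V = 18 → S
  i=13: M-L =  1 → B
  i=14: P-N =  2 → C
  i=15: N-Y = 15 → P
  i=16: M-R = 21 → V
  i=17: F-G = 25 → Z
  i=18: Y-G = 18 → S
  i=19: W-V =  1 → B
  i=20: E-C =  2 → C
  i=21: R-C = 15 → P
  i=22: Q-V = 21 → V
  i=23: C-D = 25 → Z
  i=24: Q-Y = 18 → S
  i=25: L-K =  1 → B
  i=26: R-P =  2 → C
  i=27: C-N = 15 → P
  i=28: E-J = 21 → V
  i=29: A-B = 25 → Z
  i=30: M-U = 18 → S
  i=31: O-N =  1 → B
  i=32: X-V =  2 → C
  i=33: H-S = 15 → P
  i=34: P-U = 21 → V
  shifts repeat with period 6: SBCPVZ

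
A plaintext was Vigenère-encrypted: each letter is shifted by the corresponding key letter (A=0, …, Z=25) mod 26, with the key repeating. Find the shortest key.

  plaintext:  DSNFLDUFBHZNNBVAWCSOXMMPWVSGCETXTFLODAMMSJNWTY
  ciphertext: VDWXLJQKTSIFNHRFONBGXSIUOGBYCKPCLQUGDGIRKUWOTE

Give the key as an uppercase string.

  i= 0: V-D = 18 → S
  i= 1: D-S = 11 → L
  i= 2: W-N =  9 → J
  i= 3: X-F = 18 → S
  i= 4: L-L =  0 → A
  i= 5: J-D =  6 → G
  i= 6: Q-U = 22 → W
  i= 7: K-F =  5 → F
  i= 8: T-B = 18 → S
  i= 9: S-H = 11 → L
  i=10: I-Z =  9 → J
  i=11: F-N = 18 → S
  i=12: N-N =  0 → A
  i=13: H-B =  6 → G
  i=14: R-V = 22 → W
  i=15: F-A =  5 → F
  i=16: O-W = 18 → S
  i=17: N-C = 11 → L
  i=18: B-S =  9 → J
  i=19: G-O = 18 → S
  i=20: X-X =  0 → A
  i=21: S-M =  6 → G
  i=22: I-M = 22 → W
  i=23: U-P =  5 → F
  i=24: O-W = 18 → S
  i=25: G-V = 11 → L
  i=26: B-S =  9 → J
  i=27: Y-G = 18 → S
  i=28: C-C =  0 → A
  i=29: K-E =  6 → G
  i=30: P-T = 22 → W
  i=31: C-X =  5 → F
  i=32: L-T = 18 → S
  i=33: Q-F = 11 → L
  i=34: U-L =  9 → J
  i=35: G-O = 18 → S
  i=36: D-D =  0 → A
  i=37: G-A =  6 → G
  i=38: I-M = 22 → W
  i=39: R-M =  5 → F
  i=40: K-S = 18 → S
  i=41: U-J = 11 → L
  i=42: W-N =  9 → J
  i=43: O-W = 18 → S
  i=44: T-T =  0 → A
  i=45: E-Y =  6 → G
  shifts repeat with period 8: SLJSAGWF

SLJSAGWF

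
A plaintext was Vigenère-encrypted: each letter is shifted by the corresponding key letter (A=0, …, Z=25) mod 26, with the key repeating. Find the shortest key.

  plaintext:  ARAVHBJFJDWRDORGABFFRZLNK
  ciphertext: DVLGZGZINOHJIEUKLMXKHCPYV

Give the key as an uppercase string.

  i= 0: D-A =  3 → D
  i= 1: V-R =  4 → E
  i= 2: L-A = 11 → L
  i= 3: G-V = 11 → L
  i= 4: Z-H = 18 → S
  i= 5: G-B =  5 → F
  i= 6: Z-J = 16 → Q
  i= 7: I-F =  3 → D
  i= 8: N-J =  4 → E
  i= 9: O-D = 11 → L
  i=10: H-W = 11 → L
  i=11: J-R = 18 → S
  i=12: I-D =  5 → F
  i=13: E-O = 16 → Q
  i=14: U-R =  3 → D
  i=15: K-G =  4 → E
  i=16: L-A = 11 → L
  i=17: M-B = 11 → L
  i=18: X-F = 18 → S
  i=19: K-F =  5 → F
  i=20: H-R = 16 → Q
  i=21: C-Z =  3 → D
  i=22: P-L =  4 → E
  i=23: Y-N = 11 → L
  i=24: V-K = 11 → L
  shifts repeat with period 7: DELLSFQ

DELLSFQ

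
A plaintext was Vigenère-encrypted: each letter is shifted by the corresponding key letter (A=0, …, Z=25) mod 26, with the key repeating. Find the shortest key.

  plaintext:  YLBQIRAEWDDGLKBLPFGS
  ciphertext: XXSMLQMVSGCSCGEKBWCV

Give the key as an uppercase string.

ZMRWD

  i= 0: X-Y = 25 → Z
  i= 1: X-L = 12 → M
  i= 2: S-B = 17 → R
  i= 3: M-Q = 22 → W
  i= 4: L-I =  3 → D
  i= 5: Q-R = 25 → Z
  i= 6: M-A = 12 → M
  i= 7: V-E = 17 → R
  i= 8: S-W = 22 → W
  i= 9: G-D =  3 → D
  i=10: C-D = 25 → Z
  i=11: S-G = 12 → M
  i=12: C-L = 17 → R
  i=13: G-K = 22 → W
  i=14: E-B =  3 → D
  i=15: K-L = 25 → Z
  i=16: B-P = 12 → M
  i=17: W-F = 17 → R
  i=18: C-G = 22 → W
  i=19: V-S =  3 → D
  shifts repeat with period 5: ZMRWD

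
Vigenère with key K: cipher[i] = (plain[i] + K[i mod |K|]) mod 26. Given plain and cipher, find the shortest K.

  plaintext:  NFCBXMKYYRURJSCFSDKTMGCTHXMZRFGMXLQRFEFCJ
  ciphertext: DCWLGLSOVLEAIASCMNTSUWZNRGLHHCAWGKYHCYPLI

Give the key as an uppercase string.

QXUKJZI

  i= 0: D-N = 16 → Q
  i= 1: C-F = 23 → X
  i= 2: W-C = 20 → U
  i= 3: L-B = 10 → K
  i= 4: G-X =  9 → J
  i= 5: L-M = 25 → Z
  i= 6: S-K =  8 → I
  i= 7: O-Y = 16 → Q
  i= 8: V-Y = 23 → X
  i= 9: L-R = 20 → U
  i=10: E-U = 10 → K
  i=11: A-R =  9 → J
  i=12: I-J = 25 → Z
  i=13: A-S =  8 → I
  i=14: S-C = 16 → Q
  i=15: C-F = 23 → X
  i=16: M-S = 20 → U
  i=17: N-D = 10 → K
  i=18: T-K =  9 → J
  i=19: S-T = 25 → Z
  i=20: U-M =  8 → I
  i=21: W-G = 16 → Q
  i=22: Z-C = 23 → X
  i=23: N-T = 20 → U
  i=24: R-H = 10 → K
  i=25: G-X =  9 → J
  i=26: L-M = 25 → Z
  i=27: H-Z =  8 → I
  i=28: H-R = 16 → Q
  i=29: C-F = 23 → X
  i=30: A-G = 20 → U
  i=31: W-M = 10 → K
  i=32: G-X =  9 → J
  i=33: K-L = 25 → Z
  i=34: Y-Q =  8 → I
  i=35: H-R = 16 → Q
  i=36: C-F = 23 → X
  i=37: Y-E = 20 → U
  i=38: P-F = 10 → K
  i=39: L-C =  9 → J
  i=40: I-J = 25 → Z
  shifts repeat with period 7: QXUKJZI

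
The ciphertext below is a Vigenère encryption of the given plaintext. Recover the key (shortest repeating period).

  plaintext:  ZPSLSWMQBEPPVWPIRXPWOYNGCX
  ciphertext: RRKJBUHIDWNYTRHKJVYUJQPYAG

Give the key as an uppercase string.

SCSYJYV

  i= 0: R-Z = 18 → S
  i= 1: R-P =  2 → C
  i= 2: K-S = 18 → S
  i= 3: J-L = 24 → Y
  i= 4: B-S =  9 → J
  i= 5: U-W = 24 → Y
  i= 6: H-M = 21 → V
  i= 7: I-Q = 18 → S
  i= 8: D-B =  2 → C
  i= 9: W-E = 18 → S
  i=10: N-P = 24 → Y
  i=11: Y-P =  9 → J
  i=12: T-V = 24 → Y
  i=13: R-W = 21 → V
  i=14: H-P = 18 → S
  i=15: K-I =  2 → C
  i=16: J-R = 18 → S
  i=17: V-X = 24 → Y
  i=18: Y-P =  9 → J
  i=19: U-W = 24 → Y
  i=20: J-O = 21 → V
  i=21: Q-Y = 18 → S
  i=22: P-N =  2 → C
  i=23: Y-G = 18 → S
  i=24: A-C = 24 → Y
  i=25: G-X =  9 → J
  shifts repeat with period 7: SCSYJYV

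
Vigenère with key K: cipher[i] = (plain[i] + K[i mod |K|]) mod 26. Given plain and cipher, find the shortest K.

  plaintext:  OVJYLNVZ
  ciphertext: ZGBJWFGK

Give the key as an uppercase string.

  i= 0: Z-O = 11 → L
  i= 1: G-V = 11 → L
  i= 2: B-J = 18 → S
  i= 3: J-Y = 11 → L
  i= 4: W-L = 11 → L
  i= 5: F-N = 18 → S
  i= 6: G-V = 11 → L
  i= 7: K-Z = 11 → L
  shifts repeat with period 3: LLS

LLS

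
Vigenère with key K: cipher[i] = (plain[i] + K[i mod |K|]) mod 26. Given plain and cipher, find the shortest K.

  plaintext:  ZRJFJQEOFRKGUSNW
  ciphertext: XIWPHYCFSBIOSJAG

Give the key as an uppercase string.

YRNKYI

  i= 0: X-Z = 24 → Y
  i= 1: I-R = 17 → R
  i= 2: W-J = 13 → N
  i= 3: P-F = 10 → K
  i= 4: H-J = 24 → Y
  i= 5: Y-Q =  8 → I
  i= 6: C-E = 24 → Y
  i= 7: F-O = 17 → R
  i= 8: S-F = 13 → N
  i= 9: B-R = 10 → K
  i=10: I-K = 24 → Y
  i=11: O-G =  8 → I
  i=12: S-U = 24 → Y
  i=13: J-S = 17 → R
  i=14: A-N = 13 → N
  i=15: G-W = 10 → K
  shifts repeat with period 6: YRNKYI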